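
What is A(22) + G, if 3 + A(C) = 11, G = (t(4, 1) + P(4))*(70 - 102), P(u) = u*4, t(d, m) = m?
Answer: -536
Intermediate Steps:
P(u) = 4*u
G = -544 (G = (1 + 4*4)*(70 - 102) = (1 + 16)*(-32) = 17*(-32) = -544)
A(C) = 8 (A(C) = -3 + 11 = 8)
A(22) + G = 8 - 544 = -536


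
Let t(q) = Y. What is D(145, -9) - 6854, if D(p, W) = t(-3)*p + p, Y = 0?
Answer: -6709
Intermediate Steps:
t(q) = 0
D(p, W) = p (D(p, W) = 0*p + p = 0 + p = p)
D(145, -9) - 6854 = 145 - 6854 = -6709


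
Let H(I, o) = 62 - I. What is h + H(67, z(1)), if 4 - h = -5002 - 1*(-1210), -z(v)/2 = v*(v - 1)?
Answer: 3791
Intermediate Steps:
z(v) = -2*v*(-1 + v) (z(v) = -2*v*(v - 1) = -2*v*(-1 + v))
h = 3796 (h = 4 - (-5002 - 1*(-1210)) = 4 - (-5002 + 1210) = 4 - 1*(-3792) = 4 + 3792 = 3796)
h + H(67, z(1)) = 3796 + (62 - 1*67) = 3796 + (62 - 67) = 3796 - 5 = 3791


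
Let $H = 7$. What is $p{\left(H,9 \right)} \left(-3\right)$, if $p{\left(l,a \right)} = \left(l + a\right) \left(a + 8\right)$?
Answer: $-816$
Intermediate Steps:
$p{\left(l,a \right)} = \left(8 + a\right) \left(a + l\right)$ ($p{\left(l,a \right)} = \left(a + l\right) \left(8 + a\right) = \left(8 + a\right) \left(a + l\right)$)
$p{\left(H,9 \right)} \left(-3\right) = \left(9^{2} + 8 \cdot 9 + 8 \cdot 7 + 9 \cdot 7\right) \left(-3\right) = \left(81 + 72 + 56 + 63\right) \left(-3\right) = 272 \left(-3\right) = -816$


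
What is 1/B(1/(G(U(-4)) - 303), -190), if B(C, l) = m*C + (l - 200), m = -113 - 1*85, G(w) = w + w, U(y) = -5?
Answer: -313/121872 ≈ -0.0025683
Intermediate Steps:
G(w) = 2*w
m = -198 (m = -113 - 85 = -198)
B(C, l) = -200 + l - 198*C (B(C, l) = -198*C + (l - 200) = -198*C + (-200 + l) = -200 + l - 198*C)
1/B(1/(G(U(-4)) - 303), -190) = 1/(-200 - 190 - 198/(2*(-5) - 303)) = 1/(-200 - 190 - 198/(-10 - 303)) = 1/(-200 - 190 - 198/(-313)) = 1/(-200 - 190 - 198*(-1/313)) = 1/(-200 - 190 + 198/313) = 1/(-121872/313) = -313/121872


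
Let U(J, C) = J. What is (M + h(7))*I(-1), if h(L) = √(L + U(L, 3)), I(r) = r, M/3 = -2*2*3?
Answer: 36 - √14 ≈ 32.258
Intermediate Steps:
M = -36 (M = 3*(-2*2*3) = 3*(-4*3) = 3*(-12) = -36)
h(L) = √2*√L (h(L) = √(L + L) = √(2*L) = √2*√L)
(M + h(7))*I(-1) = (-36 + √2*√7)*(-1) = (-36 + √14)*(-1) = 36 - √14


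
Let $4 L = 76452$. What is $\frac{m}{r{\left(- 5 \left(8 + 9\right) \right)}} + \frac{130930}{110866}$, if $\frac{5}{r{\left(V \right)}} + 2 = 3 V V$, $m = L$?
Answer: $\frac{22962347231542}{277165} \approx 8.2847 \cdot 10^{7}$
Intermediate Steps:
$L = 19113$ ($L = \frac{1}{4} \cdot 76452 = 19113$)
$m = 19113$
$r{\left(V \right)} = \frac{5}{-2 + 3 V^{2}}$ ($r{\left(V \right)} = \frac{5}{-2 + 3 V V} = \frac{5}{-2 + 3 V^{2}}$)
$\frac{m}{r{\left(- 5 \left(8 + 9\right) \right)}} + \frac{130930}{110866} = \frac{19113}{5 \frac{1}{-2 + 3 \left(- 5 \left(8 + 9\right)\right)^{2}}} + \frac{130930}{110866} = \frac{19113}{5 \frac{1}{-2 + 3 \left(\left(-5\right) 17\right)^{2}}} + 130930 \cdot \frac{1}{110866} = \frac{19113}{5 \frac{1}{-2 + 3 \left(-85\right)^{2}}} + \frac{65465}{55433} = \frac{19113}{5 \frac{1}{-2 + 3 \cdot 7225}} + \frac{65465}{55433} = \frac{19113}{5 \frac{1}{-2 + 21675}} + \frac{65465}{55433} = \frac{19113}{5 \cdot \frac{1}{21673}} + \frac{65465}{55433} = \frac{19113}{\frac{5}{21673}} + \frac{65465}{55433} = 19113 \cdot \frac{21673}{5} + \frac{65465}{55433} = \frac{414236049}{5} + \frac{65465}{55433} = \frac{22962347231542}{277165}$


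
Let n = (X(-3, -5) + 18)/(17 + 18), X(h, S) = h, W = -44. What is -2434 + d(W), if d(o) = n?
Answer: -17035/7 ≈ -2433.6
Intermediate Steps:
n = 3/7 (n = (-3 + 18)/(17 + 18) = 15/35 = 15*(1/35) = 3/7 ≈ 0.42857)
d(o) = 3/7
-2434 + d(W) = -2434 + 3/7 = -17035/7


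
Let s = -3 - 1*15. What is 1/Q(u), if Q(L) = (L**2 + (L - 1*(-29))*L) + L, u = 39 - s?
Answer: 1/8208 ≈ 0.00012183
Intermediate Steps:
s = -18 (s = -3 - 15 = -18)
u = 57 (u = 39 - 1*(-18) = 39 + 18 = 57)
Q(L) = L + L**2 + L*(29 + L) (Q(L) = (L**2 + (L + 29)*L) + L = (L**2 + (29 + L)*L) + L = (L**2 + L*(29 + L)) + L = L + L**2 + L*(29 + L))
1/Q(u) = 1/(2*57*(15 + 57)) = 1/(2*57*72) = 1/8208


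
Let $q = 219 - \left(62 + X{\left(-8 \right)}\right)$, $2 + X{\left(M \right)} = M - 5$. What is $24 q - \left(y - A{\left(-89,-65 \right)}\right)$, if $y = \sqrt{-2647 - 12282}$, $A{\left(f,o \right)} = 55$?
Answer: $4183 - i \sqrt{14929} \approx 4183.0 - 122.18 i$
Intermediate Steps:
$y = i \sqrt{14929}$ ($y = \sqrt{-14929} = i \sqrt{14929} \approx 122.18 i$)
$X{\left(M \right)} = -7 + M$ ($X{\left(M \right)} = -2 + \left(M - 5\right) = -2 + \left(-5 + M\right) = -7 + M$)
$q = 172$ ($q = 219 - 47 = 172$)
$24 q - \left(y - A{\left(-89,-65 \right)}\right) = 24 \cdot 172 + \left(55 - i \sqrt{14929}\right) = 4128 + \left(55 - i \sqrt{14929}\right) = 4183 - i \sqrt{14929}$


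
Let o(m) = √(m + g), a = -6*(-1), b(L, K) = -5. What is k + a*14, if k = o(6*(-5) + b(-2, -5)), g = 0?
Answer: 84 + I*√35 ≈ 84.0 + 5.9161*I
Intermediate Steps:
a = 6
o(m) = √m (o(m) = √(m + 0) = √m)
k = I*√35 (k = √(6*(-5) - 5) = √(-30 - 5) = √(-35) = I*√35 ≈ 5.9161*I)
k + a*14 = I*√35 + 6*14 = I*√35 + 84 = 84 + I*√35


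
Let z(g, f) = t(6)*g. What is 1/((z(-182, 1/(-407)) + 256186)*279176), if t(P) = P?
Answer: 1/71216122544 ≈ 1.4042e-11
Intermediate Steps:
z(g, f) = 6*g
1/((z(-182, 1/(-407)) + 256186)*279176) = 1/((6*(-182) + 256186)*279176) = (1/279176)/(-1092 + 256186) = (1/279176)/255094 = (1/255094)*(1/279176) = 1/71216122544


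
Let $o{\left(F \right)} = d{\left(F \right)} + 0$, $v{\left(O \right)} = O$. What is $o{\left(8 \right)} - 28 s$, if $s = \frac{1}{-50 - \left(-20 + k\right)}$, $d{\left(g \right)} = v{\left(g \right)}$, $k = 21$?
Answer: $\frac{436}{51} \approx 8.549$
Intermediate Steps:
$d{\left(g \right)} = g$
$o{\left(F \right)} = F$ ($o{\left(F \right)} = F + 0 = F$)
$s = - \frac{1}{51}$ ($s = \frac{1}{-50 + \left(20 - 21\right)} = \frac{1}{-50 - 1} = \frac{1}{-51} = - \frac{1}{51} \approx -0.019608$)
$o{\left(8 \right)} - 28 s = 8 - - \frac{28}{51} = 8 + \frac{28}{51} = \frac{436}{51}$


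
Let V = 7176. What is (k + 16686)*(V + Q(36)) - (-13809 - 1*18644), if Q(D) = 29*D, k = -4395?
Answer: 101064473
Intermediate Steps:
(k + 16686)*(V + Q(36)) - (-13809 - 1*18644) = (-4395 + 16686)*(7176 + 29*36) - (-13809 - 1*18644) = 12291*(7176 + 1044) - (-13809 - 18644) = 12291*8220 - 1*(-32453) = 101032020 + 32453 = 101064473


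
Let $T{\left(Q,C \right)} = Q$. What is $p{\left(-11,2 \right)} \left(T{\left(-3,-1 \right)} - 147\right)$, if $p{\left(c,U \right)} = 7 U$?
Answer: $-2100$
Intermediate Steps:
$p{\left(-11,2 \right)} \left(T{\left(-3,-1 \right)} - 147\right) = 7 \cdot 2 \left(-3 - 147\right) = 14 \left(-150\right) = -2100$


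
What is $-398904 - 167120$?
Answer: $-566024$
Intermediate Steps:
$-398904 - 167120 = -566024$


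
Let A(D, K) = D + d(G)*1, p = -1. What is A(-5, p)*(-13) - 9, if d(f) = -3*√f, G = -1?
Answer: 56 + 39*I ≈ 56.0 + 39.0*I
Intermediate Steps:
A(D, K) = D - 3*I (A(D, K) = D - 3*I*1 = D - 3*I)
A(-5, p)*(-13) - 9 = (-5 - 3*I)*(-13) - 9 = (65 + 39*I) - 9 = 56 + 39*I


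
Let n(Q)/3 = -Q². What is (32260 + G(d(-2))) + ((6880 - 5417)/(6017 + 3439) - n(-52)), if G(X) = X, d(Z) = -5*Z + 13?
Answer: 381976583/9456 ≈ 40395.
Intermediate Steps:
d(Z) = 13 - 5*Z
n(Q) = -3*Q² (n(Q) = 3*(-Q²) = -3*Q²)
(32260 + G(d(-2))) + ((6880 - 5417)/(6017 + 3439) - n(-52)) = (32260 + (13 - 5*(-2))) + ((6880 - 5417)/(6017 + 3439) - (-3)*(-52)²) = (32260 + (13 + 10)) + (1463/9456 - (-3)*2704) = (32260 + 23) + (1463*(1/9456) - 1*(-8112)) = 32283 + (1463/9456 + 8112) = 32283 + 76708535/9456 = 381976583/9456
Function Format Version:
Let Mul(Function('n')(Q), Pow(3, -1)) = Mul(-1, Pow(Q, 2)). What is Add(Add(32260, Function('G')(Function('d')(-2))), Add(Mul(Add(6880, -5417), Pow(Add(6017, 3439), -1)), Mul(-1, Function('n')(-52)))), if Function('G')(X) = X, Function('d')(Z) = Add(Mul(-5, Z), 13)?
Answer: Rational(381976583, 9456) ≈ 40395.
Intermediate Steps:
Function('d')(Z) = Add(13, Mul(-5, Z))
Function('n')(Q) = Mul(-3, Pow(Q, 2)) (Function('n')(Q) = Mul(3, Mul(-1, Pow(Q, 2))) = Mul(-3, Pow(Q, 2)))
Add(Add(32260, Function('G')(Function('d')(-2))), Add(Mul(Add(6880, -5417), Pow(Add(6017, 3439), -1)), Mul(-1, Function('n')(-52)))) = Add(Add(32260, Add(13, Mul(-5, -2))), Add(Mul(Add(6880, -5417), Pow(Add(6017, 3439), -1)), Mul(-1, Mul(-3, Pow(-52, 2))))) = Add(Add(32260, Add(13, 10)), Add(Mul(1463, Pow(9456, -1)), Mul(-1, Mul(-3, 2704)))) = Add(Add(32260, 23), Add(Mul(1463, Rational(1, 9456)), Mul(-1, -8112))) = Add(32283, Add(Rational(1463, 9456), 8112)) = Add(32283, Rational(76708535, 9456)) = Rational(381976583, 9456)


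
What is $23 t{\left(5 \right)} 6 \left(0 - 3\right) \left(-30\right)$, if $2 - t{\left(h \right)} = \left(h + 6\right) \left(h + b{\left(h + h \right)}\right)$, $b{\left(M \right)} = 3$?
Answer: $-1068120$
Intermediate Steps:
$t{\left(h \right)} = 2 - \left(3 + h\right) \left(6 + h\right)$ ($t{\left(h \right)} = 2 - \left(h + 6\right) \left(h + 3\right) = 2 - \left(6 + h\right) \left(3 + h\right) = 2 - \left(3 + h\right) \left(6 + h\right)$)
$23 t{\left(5 \right)} 6 \left(0 - 3\right) \left(-30\right) = 23 \left(-16 - 5^{2} - 45\right) 6 \left(0 - 3\right) \left(-30\right) = 23 \left(-16 - 25 - 45\right) 6 \left(-3\right) \left(-30\right) = 23 \left(-16 - 25 - 45\right) \left(-18\right) \left(-30\right) = 23 \left(\left(-86\right) \left(-18\right)\right) \left(-30\right) = 23 \cdot 1548 \left(-30\right) = 35604 \left(-30\right) = -1068120$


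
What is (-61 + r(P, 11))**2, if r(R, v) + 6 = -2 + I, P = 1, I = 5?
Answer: 4096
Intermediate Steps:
r(R, v) = -3 (r(R, v) = -6 + (-2 + 5) = -6 + 3 = -3)
(-61 + r(P, 11))**2 = (-61 - 3)**2 = (-64)**2 = 4096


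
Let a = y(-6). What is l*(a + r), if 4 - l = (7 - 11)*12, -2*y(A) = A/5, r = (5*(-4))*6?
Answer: -31044/5 ≈ -6208.8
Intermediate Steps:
r = -120 (r = -20*6 = -120)
y(A) = -A/10 (y(A) = -A/(2*5) = -A/10)
a = 3/5 (a = -1/10*(-6) = 3/5 ≈ 0.60000)
l = 52 (l = 4 - (7 - 11)*12 = 4 - (-4)*12 = 4 - 1*(-48) = 4 + 48 = 52)
l*(a + r) = 52*(3/5 - 120) = 52*(-597/5) = -31044/5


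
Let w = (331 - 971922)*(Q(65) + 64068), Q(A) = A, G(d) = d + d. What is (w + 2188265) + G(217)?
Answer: -62308856904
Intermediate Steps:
G(d) = 2*d
w = -62311045603 (w = (331 - 971922)*(65 + 64068) = -971591*64133 = -62311045603)
(w + 2188265) + G(217) = (-62311045603 + 2188265) + 2*217 = -62308857338 + 434 = -62308856904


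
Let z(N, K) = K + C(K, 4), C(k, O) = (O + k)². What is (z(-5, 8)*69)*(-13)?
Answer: -136344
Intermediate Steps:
z(N, K) = K + (4 + K)²
(z(-5, 8)*69)*(-13) = ((8 + (4 + 8)²)*69)*(-13) = ((8 + 12²)*69)*(-13) = ((8 + 144)*69)*(-13) = (152*69)*(-13) = 10488*(-13) = -136344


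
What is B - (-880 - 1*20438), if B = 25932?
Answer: 47250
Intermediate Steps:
B - (-880 - 1*20438) = 25932 - (-880 - 1*20438) = 25932 - (-880 - 20438) = 25932 - 1*(-21318) = 25932 + 21318 = 47250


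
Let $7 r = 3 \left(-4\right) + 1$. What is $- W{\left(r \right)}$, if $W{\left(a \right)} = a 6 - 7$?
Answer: $\frac{115}{7} \approx 16.429$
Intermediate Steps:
$r = - \frac{11}{7}$ ($r = \frac{3 \left(-4\right) + 1}{7} = \frac{-12 + 1}{7} = \frac{1}{7} \left(-11\right) = - \frac{11}{7} \approx -1.5714$)
$W{\left(a \right)} = -7 + 6 a$ ($W{\left(a \right)} = 6 a - 7 = -7 + 6 a$)
$- W{\left(r \right)} = - (-7 + 6 \left(- \frac{11}{7}\right)) = - (-7 - \frac{66}{7}) = \left(-1\right) \left(- \frac{115}{7}\right) = \frac{115}{7}$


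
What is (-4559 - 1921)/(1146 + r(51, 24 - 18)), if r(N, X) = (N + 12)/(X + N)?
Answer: -8208/1453 ≈ -5.6490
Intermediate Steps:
r(N, X) = (12 + N)/(N + X)
(-4559 - 1921)/(1146 + r(51, 24 - 18)) = (-4559 - 1921)/(1146 + (12 + 51)/(51 + (24 - 18))) = -6480/(1146 + 63/(51 + 6)) = -6480/(1146 + 63/57) = -6480/(1146 + (1/57)*63) = -6480/(1146 + 21/19) = -6480/21795/19 = -6480*19/21795 = -8208/1453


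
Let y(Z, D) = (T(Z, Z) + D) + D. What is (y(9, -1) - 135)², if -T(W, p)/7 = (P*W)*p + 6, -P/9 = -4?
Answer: 423989281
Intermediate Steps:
P = 36 (P = -9*(-4) = 36)
T(W, p) = -42 - 252*W*p (T(W, p) = -7*((36*W)*p + 6) = -7*(36*W*p + 6) = -7*(6 + 36*W*p) = -42 - 252*W*p)
y(Z, D) = -42 - 252*Z² + 2*D (y(Z, D) = ((-42 - 252*Z*Z) + D) + D = ((-42 - 252*Z²) + D) + D = (-42 + D - 252*Z²) + D = -42 - 252*Z² + 2*D)
(y(9, -1) - 135)² = ((-42 - 252*9² + 2*(-1)) - 135)² = ((-42 - 252*81 - 2) - 135)² = ((-42 - 20412 - 2) - 135)² = (-20456 - 135)² = (-20591)² = 423989281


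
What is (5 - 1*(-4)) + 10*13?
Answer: 139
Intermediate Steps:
(5 - 1*(-4)) + 10*13 = (5 + 4) + 130 = 9 + 130 = 139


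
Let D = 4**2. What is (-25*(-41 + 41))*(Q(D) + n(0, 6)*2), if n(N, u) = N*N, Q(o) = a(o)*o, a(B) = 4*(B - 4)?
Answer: 0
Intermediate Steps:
D = 16
a(B) = -16 + 4*B (a(B) = 4*(-4 + B) = -16 + 4*B)
Q(o) = o*(-16 + 4*o) (Q(o) = (-16 + 4*o)*o = o*(-16 + 4*o))
n(N, u) = N**2
(-25*(-41 + 41))*(Q(D) + n(0, 6)*2) = (-25*(-41 + 41))*(4*16*(-4 + 16) + 0**2*2) = (-25*0)*(4*16*12 + 0*2) = 0*(768 + 0) = 0*768 = 0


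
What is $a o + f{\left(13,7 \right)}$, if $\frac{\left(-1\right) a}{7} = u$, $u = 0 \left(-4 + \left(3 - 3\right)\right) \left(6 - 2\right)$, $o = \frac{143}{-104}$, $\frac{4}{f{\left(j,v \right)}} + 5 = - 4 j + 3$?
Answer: $- \frac{2}{27} \approx -0.074074$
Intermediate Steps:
$f{\left(j,v \right)} = \frac{4}{-2 - 4 j}$ ($f{\left(j,v \right)} = \frac{4}{-5 - \left(-3 + 4 j\right)} = \frac{4}{-2 - 4 j}$)
$o = - \frac{11}{8}$ ($o = 143 \left(- \frac{1}{104}\right) = - \frac{11}{8} \approx -1.375$)
$u = 0$ ($u = 0 \left(-4 + 0\right) 4 = 0 \left(-4\right) 4 = 0 \cdot 4 = 0$)
$a = 0$ ($a = \left(-7\right) 0 = 0$)
$a o + f{\left(13,7 \right)} = 0 \left(- \frac{11}{8}\right) - \frac{2}{1 + 2 \cdot 13} = 0 - \frac{2}{1 + 26} = 0 - \frac{2}{27} = - \frac{2}{27}$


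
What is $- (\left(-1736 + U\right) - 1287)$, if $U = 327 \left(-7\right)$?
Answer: $5312$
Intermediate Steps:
$U = -2289$
$- (\left(-1736 + U\right) - 1287) = - (\left(-1736 - 2289\right) - 1287) = - (-4025 - 1287) = \left(-1\right) \left(-5312\right) = 5312$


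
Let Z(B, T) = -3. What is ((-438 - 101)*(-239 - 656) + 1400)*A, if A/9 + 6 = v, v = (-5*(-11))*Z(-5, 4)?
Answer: -744575895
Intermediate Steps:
v = -165 (v = -5*(-11)*(-3) = 55*(-3) = -165)
A = -1539 (A = -54 + 9*(-165) = -54 - 1485 = -1539)
((-438 - 101)*(-239 - 656) + 1400)*A = ((-438 - 101)*(-239 - 656) + 1400)*(-1539) = (-539*(-895) + 1400)*(-1539) = (482405 + 1400)*(-1539) = 483805*(-1539) = -744575895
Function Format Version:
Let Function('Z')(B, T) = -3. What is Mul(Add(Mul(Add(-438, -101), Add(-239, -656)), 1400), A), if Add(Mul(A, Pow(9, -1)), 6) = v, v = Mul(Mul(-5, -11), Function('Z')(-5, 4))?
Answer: -744575895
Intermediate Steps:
v = -165 (v = Mul(Mul(-5, -11), -3) = Mul(55, -3) = -165)
A = -1539 (A = Add(-54, Mul(9, -165)) = Add(-54, -1485) = -1539)
Mul(Add(Mul(Add(-438, -101), Add(-239, -656)), 1400), A) = Mul(Add(Mul(Add(-438, -101), Add(-239, -656)), 1400), -1539) = Mul(Add(Mul(-539, -895), 1400), -1539) = Mul(Add(482405, 1400), -1539) = Mul(483805, -1539) = -744575895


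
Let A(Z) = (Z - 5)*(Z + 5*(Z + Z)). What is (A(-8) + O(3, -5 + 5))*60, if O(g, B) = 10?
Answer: 69240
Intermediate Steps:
A(Z) = 11*Z*(-5 + Z) (A(Z) = (-5 + Z)*(Z + 5*(2*Z)) = (-5 + Z)*(Z + 10*Z) = (-5 + Z)*(11*Z) = 11*Z*(-5 + Z))
(A(-8) + O(3, -5 + 5))*60 = (11*(-8)*(-5 - 8) + 10)*60 = (11*(-8)*(-13) + 10)*60 = (1144 + 10)*60 = 1154*60 = 69240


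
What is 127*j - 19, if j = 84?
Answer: 10649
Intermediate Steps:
127*j - 19 = 127*84 - 19 = 10668 - 19 = 10649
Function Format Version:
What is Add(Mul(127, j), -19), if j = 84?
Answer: 10649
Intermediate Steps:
Add(Mul(127, j), -19) = Add(Mul(127, 84), -19) = Add(10668, -19) = 10649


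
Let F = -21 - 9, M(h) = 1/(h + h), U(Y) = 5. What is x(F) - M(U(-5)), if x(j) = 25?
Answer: 249/10 ≈ 24.900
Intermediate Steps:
M(h) = 1/(2*h)
F = -30
x(F) - M(U(-5)) = 25 - 1/(2*5) = 25 - 1*⅒ = 25 - ⅒ = 249/10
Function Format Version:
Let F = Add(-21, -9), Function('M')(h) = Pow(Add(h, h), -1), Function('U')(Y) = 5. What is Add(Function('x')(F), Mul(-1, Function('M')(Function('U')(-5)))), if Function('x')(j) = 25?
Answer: Rational(249, 10) ≈ 24.900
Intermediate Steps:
Function('M')(h) = Mul(Rational(1, 2), Pow(h, -1)) (Function('M')(h) = Pow(Mul(2, h), -1) = Mul(Rational(1, 2), Pow(h, -1)))
F = -30
Add(Function('x')(F), Mul(-1, Function('M')(Function('U')(-5)))) = Add(25, Mul(-1, Mul(Rational(1, 2), Pow(5, -1)))) = Add(25, Mul(-1, Mul(Rational(1, 2), Rational(1, 5)))) = Add(25, Mul(-1, Rational(1, 10))) = Add(25, Rational(-1, 10)) = Rational(249, 10)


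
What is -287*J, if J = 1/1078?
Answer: -41/154 ≈ -0.26623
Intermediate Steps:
J = 1/1078 ≈ 0.00092764
-287*J = -287*1/1078 = -41/154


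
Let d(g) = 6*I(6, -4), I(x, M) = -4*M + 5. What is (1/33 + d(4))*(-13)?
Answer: -54067/33 ≈ -1638.4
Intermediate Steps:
I(x, M) = 5 - 4*M
d(g) = 126 (d(g) = 6*(5 - 4*(-4)) = 6*(5 + 16) = 6*21 = 126)
(1/33 + d(4))*(-13) = (1/33 + 126)*(-13) = (4159/33)*(-13) = -54067/33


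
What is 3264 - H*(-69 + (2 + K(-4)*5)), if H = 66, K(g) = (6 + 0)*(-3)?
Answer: 13626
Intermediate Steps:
K(g) = -18 (K(g) = 6*(-3) = -18)
3264 - H*(-69 + (2 + K(-4)*5)) = 3264 - 66*(-69 + (2 - 18*5)) = 3264 - 66*(-69 + (2 - 90)) = 3264 - 66*(-69 - 88) = 3264 - 66*(-157) = 3264 - 1*(-10362) = 3264 + 10362 = 13626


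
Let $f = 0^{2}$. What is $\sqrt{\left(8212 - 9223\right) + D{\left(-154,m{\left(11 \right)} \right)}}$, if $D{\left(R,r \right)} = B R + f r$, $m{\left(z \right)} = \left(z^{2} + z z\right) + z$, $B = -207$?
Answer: $\sqrt{30867} \approx 175.69$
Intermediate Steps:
$f = 0$
$m{\left(z \right)} = z + 2 z^{2}$ ($m{\left(z \right)} = \left(z^{2} + z^{2}\right) + z = 2 z^{2} + z = z + 2 z^{2}$)
$D{\left(R,r \right)} = - 207 R$ ($D{\left(R,r \right)} = - 207 R + 0 r = - 207 R + 0 = - 207 R$)
$\sqrt{\left(8212 - 9223\right) + D{\left(-154,m{\left(11 \right)} \right)}} = \sqrt{\left(8212 - 9223\right) - -31878} = \sqrt{\left(8212 - 9223\right) + 31878} = \sqrt{-1011 + 31878} = \sqrt{30867}$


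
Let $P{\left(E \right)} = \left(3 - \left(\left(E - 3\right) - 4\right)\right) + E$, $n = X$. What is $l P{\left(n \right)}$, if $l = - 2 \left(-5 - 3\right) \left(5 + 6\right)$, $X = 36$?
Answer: $1760$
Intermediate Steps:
$n = 36$
$l = 176$ ($l = - 2 \left(\left(-8\right) 11\right) = \left(-2\right) \left(-88\right) = 176$)
$P{\left(E \right)} = 10$ ($P{\left(E \right)} = \left(3 - \left(\left(-3 + E\right) - 4\right)\right) + E = \left(3 - \left(-7 + E\right)\right) + E = \left(10 - E\right) + E = 10$)
$l P{\left(n \right)} = 176 \cdot 10 = 1760$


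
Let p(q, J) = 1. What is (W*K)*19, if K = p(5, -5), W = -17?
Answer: -323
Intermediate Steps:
K = 1
(W*K)*19 = -17*1*19 = -17*19 = -323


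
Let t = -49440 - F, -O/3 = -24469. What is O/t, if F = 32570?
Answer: -73407/82010 ≈ -0.89510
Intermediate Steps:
O = 73407 (O = -3*(-24469) = 73407)
t = -82010 (t = -49440 - 1*32570 = -49440 - 32570 = -82010)
O/t = 73407/(-82010) = 73407*(-1/82010) = -73407/82010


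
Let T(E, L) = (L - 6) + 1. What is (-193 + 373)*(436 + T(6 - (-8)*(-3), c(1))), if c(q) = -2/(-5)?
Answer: 77652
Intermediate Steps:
c(q) = ⅖ (c(q) = -2*(-⅕) = ⅖)
T(E, L) = -5 + L (T(E, L) = (-6 + L) + 1 = -5 + L)
(-193 + 373)*(436 + T(6 - (-8)*(-3), c(1))) = (-193 + 373)*(436 + (-5 + ⅖)) = 180*(436 - 23/5) = 180*(2157/5) = 77652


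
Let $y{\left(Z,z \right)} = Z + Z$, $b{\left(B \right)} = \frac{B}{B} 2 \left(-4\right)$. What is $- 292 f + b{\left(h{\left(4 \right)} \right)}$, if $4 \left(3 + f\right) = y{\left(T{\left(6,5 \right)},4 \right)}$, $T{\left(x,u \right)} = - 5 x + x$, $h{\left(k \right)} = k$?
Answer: $4372$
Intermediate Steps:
$b{\left(B \right)} = -8$ ($b{\left(B \right)} = 1 \cdot 2 \left(-4\right) = 2 \left(-4\right) = -8$)
$T{\left(x,u \right)} = - 4 x$
$y{\left(Z,z \right)} = 2 Z$
$f = -15$ ($f = -3 + \frac{2 \left(\left(-4\right) 6\right)}{4} = -3 + \frac{2 \left(-24\right)}{4} = -3 + \frac{1}{4} \left(-48\right) = -3 - 12 = -15$)
$- 292 f + b{\left(h{\left(4 \right)} \right)} = \left(-292\right) \left(-15\right) - 8 = 4380 - 8 = 4372$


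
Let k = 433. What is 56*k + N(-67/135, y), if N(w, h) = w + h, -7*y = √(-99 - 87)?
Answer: 3273413/135 - I*√186/7 ≈ 24248.0 - 1.9483*I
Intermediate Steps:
y = -I*√186/7 (y = -√(-99 - 87)/7 = -I*√186/7 ≈ -1.9483*I)
N(w, h) = h + w
56*k + N(-67/135, y) = 56*433 + (-I*√186/7 - 67/135) = 24248 + (-I*√186/7 - 67*1/135) = 24248 + (-I*√186/7 - 67/135) = 24248 + (-67/135 - I*√186/7) = 3273413/135 - I*√186/7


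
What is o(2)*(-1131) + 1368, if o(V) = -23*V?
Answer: 53394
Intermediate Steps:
o(2)*(-1131) + 1368 = -23*2*(-1131) + 1368 = -46*(-1131) + 1368 = 52026 + 1368 = 53394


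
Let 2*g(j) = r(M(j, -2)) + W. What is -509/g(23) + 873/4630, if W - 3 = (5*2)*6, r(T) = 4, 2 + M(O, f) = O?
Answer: -4654849/310210 ≈ -15.005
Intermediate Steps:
M(O, f) = -2 + O
W = 63 (W = 3 + (5*2)*6 = 3 + 10*6 = 3 + 60 = 63)
g(j) = 67/2 (g(j) = (4 + 63)/2 = (½)*67 = 67/2)
-509/g(23) + 873/4630 = -509/67/2 + 873/4630 = -509*2/67 + 873*(1/4630) = -1018/67 + 873/4630 = -4654849/310210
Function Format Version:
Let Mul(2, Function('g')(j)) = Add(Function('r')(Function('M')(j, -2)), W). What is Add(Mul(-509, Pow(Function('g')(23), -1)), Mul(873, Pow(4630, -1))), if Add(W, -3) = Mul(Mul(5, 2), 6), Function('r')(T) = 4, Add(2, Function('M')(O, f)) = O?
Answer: Rational(-4654849, 310210) ≈ -15.005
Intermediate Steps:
Function('M')(O, f) = Add(-2, O)
W = 63 (W = Add(3, Mul(Mul(5, 2), 6)) = Add(3, Mul(10, 6)) = Add(3, 60) = 63)
Function('g')(j) = Rational(67, 2) (Function('g')(j) = Mul(Rational(1, 2), Add(4, 63)) = Mul(Rational(1, 2), 67) = Rational(67, 2))
Add(Mul(-509, Pow(Function('g')(23), -1)), Mul(873, Pow(4630, -1))) = Add(Mul(-509, Pow(Rational(67, 2), -1)), Mul(873, Pow(4630, -1))) = Add(Mul(-509, Rational(2, 67)), Mul(873, Rational(1, 4630))) = Add(Rational(-1018, 67), Rational(873, 4630)) = Rational(-4654849, 310210)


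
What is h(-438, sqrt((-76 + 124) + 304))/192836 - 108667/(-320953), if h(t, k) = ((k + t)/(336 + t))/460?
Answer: 163867416595409/483989908976560 - sqrt(22)/2261966280 ≈ 0.33858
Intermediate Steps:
h(t, k) = (k + t)/(460*(336 + t)) (h(t, k) = ((k + t)/(336 + t))*(1/460) = (k + t)/(460*(336 + t)))
h(-438, sqrt((-76 + 124) + 304))/192836 - 108667/(-320953) = ((sqrt((-76 + 124) + 304) - 438)/(460*(336 - 438)))/192836 - 108667/(-320953) = ((1/460)*(sqrt(48 + 304) - 438)/(-102))*(1/192836) - 108667*(-1/320953) = ((1/460)*(-1/102)*(sqrt(352) - 438))*(1/192836) + 108667/320953 = ((1/460)*(-1/102)*(4*sqrt(22) - 438))*(1/192836) + 108667/320953 = ((1/460)*(-1/102)*(-438 + 4*sqrt(22)))*(1/192836) + 108667/320953 = (73/7820 - sqrt(22)/11730)*(1/192836) + 108667/320953 = (73/1507977520 - sqrt(22)/2261966280) + 108667/320953 = 163867416595409/483989908976560 - sqrt(22)/2261966280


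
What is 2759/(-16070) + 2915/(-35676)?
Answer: -72637067/286656660 ≈ -0.25339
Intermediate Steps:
2759/(-16070) + 2915/(-35676) = 2759*(-1/16070) + 2915*(-1/35676) = -2759/16070 - 2915/35676 = -72637067/286656660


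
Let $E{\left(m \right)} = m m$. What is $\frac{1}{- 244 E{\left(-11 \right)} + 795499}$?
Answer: $\frac{1}{765975} \approx 1.3055 \cdot 10^{-6}$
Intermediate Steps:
$E{\left(m \right)} = m^{2}$
$\frac{1}{- 244 E{\left(-11 \right)} + 795499} = \frac{1}{- 244 \left(-11\right)^{2} + 795499} = \frac{1}{\left(-244\right) 121 + 795499} = \frac{1}{-29524 + 795499} = \frac{1}{765975}$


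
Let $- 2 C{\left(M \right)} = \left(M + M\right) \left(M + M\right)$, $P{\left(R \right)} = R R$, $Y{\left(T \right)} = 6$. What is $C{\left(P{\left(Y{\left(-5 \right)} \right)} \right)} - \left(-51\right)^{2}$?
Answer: $-5193$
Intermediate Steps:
$P{\left(R \right)} = R^{2}$
$C{\left(M \right)} = - 2 M^{2}$ ($C{\left(M \right)} = - \frac{\left(M + M\right) \left(M + M\right)}{2} = - \frac{2 M 2 M}{2} = - \frac{4 M^{2}}{2} = - 2 M^{2}$)
$C{\left(P{\left(Y{\left(-5 \right)} \right)} \right)} - \left(-51\right)^{2} = - 2 \left(6^{2}\right)^{2} - \left(-51\right)^{2} = - 2 \cdot 36^{2} - 2601 = \left(-2\right) 1296 - 2601 = -2592 - 2601 = -5193$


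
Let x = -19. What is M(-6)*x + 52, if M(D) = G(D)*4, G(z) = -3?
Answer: 280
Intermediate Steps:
M(D) = -12 (M(D) = -3*4 = -12)
M(-6)*x + 52 = -12*(-19) + 52 = 228 + 52 = 280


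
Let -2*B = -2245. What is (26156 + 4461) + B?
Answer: 63479/2 ≈ 31740.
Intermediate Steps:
B = 2245/2 (B = -½*(-2245) = 2245/2 ≈ 1122.5)
(26156 + 4461) + B = (26156 + 4461) + 2245/2 = 30617 + 2245/2 = 63479/2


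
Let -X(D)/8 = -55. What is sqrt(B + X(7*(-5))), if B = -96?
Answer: 2*sqrt(86) ≈ 18.547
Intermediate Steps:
X(D) = 440 (X(D) = -8*(-55) = 440)
sqrt(B + X(7*(-5))) = sqrt(-96 + 440) = sqrt(344) = 2*sqrt(86)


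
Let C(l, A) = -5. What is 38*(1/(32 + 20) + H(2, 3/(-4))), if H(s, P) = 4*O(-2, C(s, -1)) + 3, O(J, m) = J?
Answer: -4921/26 ≈ -189.27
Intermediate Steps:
H(s, P) = -5 (H(s, P) = 4*(-2) + 3 = -8 + 3 = -5)
38*(1/(32 + 20) + H(2, 3/(-4))) = 38*(1/(32 + 20) - 5) = 38*(1/52 - 5) = 38*(-259/52) = -4921/26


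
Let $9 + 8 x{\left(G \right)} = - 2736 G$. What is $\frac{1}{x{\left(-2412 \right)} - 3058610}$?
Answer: $- \frac{8}{17869657} \approx -4.4769 \cdot 10^{-7}$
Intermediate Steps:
$x{\left(G \right)} = - \frac{9}{8} - 342 G$ ($x{\left(G \right)} = - \frac{9}{8} + \frac{\left(-2736\right) G}{8} = - \frac{9}{8} - 342 G$)
$\frac{1}{x{\left(-2412 \right)} - 3058610} = \frac{1}{\left(- \frac{9}{8} - -824904\right) - 3058610} = \frac{1}{\left(- \frac{9}{8} + 824904\right) - 3058610} = \frac{1}{\frac{6599223}{8} - 3058610} = \frac{1}{- \frac{17869657}{8}} = - \frac{8}{17869657}$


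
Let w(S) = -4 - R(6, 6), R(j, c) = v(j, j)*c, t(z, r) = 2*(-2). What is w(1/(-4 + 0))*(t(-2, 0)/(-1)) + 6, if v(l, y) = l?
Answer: -154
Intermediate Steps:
t(z, r) = -4
R(j, c) = c*j (R(j, c) = j*c = c*j)
w(S) = -40 (w(S) = -4 - 6*6 = -4 - 1*36 = -4 - 36 = -40)
w(1/(-4 + 0))*(t(-2, 0)/(-1)) + 6 = -(-160)/(-1) + 6 = -(-160)*(-1) + 6 = -40*4 + 6 = -160 + 6 = -154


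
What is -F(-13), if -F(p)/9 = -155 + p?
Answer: -1512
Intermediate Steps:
F(p) = 1395 - 9*p (F(p) = -9*(-155 + p) = 1395 - 9*p)
-F(-13) = -(1395 - 9*(-13)) = -(1395 + 117) = -1*1512 = -1512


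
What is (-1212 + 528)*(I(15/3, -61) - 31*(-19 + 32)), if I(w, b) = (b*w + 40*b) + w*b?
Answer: 2361852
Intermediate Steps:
I(w, b) = 40*b + 2*b*w (I(w, b) = (40*b + b*w) + b*w = 40*b + 2*b*w)
(-1212 + 528)*(I(15/3, -61) - 31*(-19 + 32)) = (-1212 + 528)*(2*(-61)*(20 + 15/3) - 31*(-19 + 32)) = -684*(2*(-61)*(20 + 15*(⅓)) - 31*13) = -684*(2*(-61)*(20 + 5) - 403) = -684*(2*(-61)*25 - 403) = -684*(-3050 - 403) = -684*(-3453) = 2361852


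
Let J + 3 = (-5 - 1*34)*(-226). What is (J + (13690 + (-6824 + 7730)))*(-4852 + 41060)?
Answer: 847520656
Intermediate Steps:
J = 8811 (J = -3 + (-5 - 1*34)*(-226) = -3 + (-5 - 34)*(-226) = -3 - 39*(-226) = -3 + 8814 = 8811)
(J + (13690 + (-6824 + 7730)))*(-4852 + 41060) = (8811 + (13690 + (-6824 + 7730)))*(-4852 + 41060) = (8811 + (13690 + 906))*36208 = (8811 + 14596)*36208 = 23407*36208 = 847520656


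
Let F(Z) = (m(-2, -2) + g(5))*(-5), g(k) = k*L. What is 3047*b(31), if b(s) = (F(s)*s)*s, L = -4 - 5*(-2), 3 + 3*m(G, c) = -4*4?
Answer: -1039499285/3 ≈ -3.4650e+8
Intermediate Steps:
m(G, c) = -19/3 (m(G, c) = -1 + (-4*4)/3 = -1 + (⅓)*(-16) = -1 - 16/3 = -19/3)
L = 6 (L = -4 + 10 = 6)
g(k) = 6*k (g(k) = k*6 = 6*k)
F(Z) = -355/3 (F(Z) = (-19/3 + 6*5)*(-5) = (-19/3 + 30)*(-5) = (71/3)*(-5) = -355/3)
b(s) = -355*s²/3 (b(s) = (-355*s/3)*s = -355*s²/3)
3047*b(31) = 3047*(-355/3*31²) = 3047*(-355/3*961) = 3047*(-341155/3) = -1039499285/3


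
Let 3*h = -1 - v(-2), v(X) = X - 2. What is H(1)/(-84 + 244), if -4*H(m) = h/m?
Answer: -1/640 ≈ -0.0015625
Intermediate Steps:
v(X) = -2 + X
h = 1 (h = (-1 - (-2 - 2))/3 = (-1 - 1*(-4))/3 = (-1 + 4)/3 = (⅓)*3 = 1)
H(m) = -1/(4*m)
H(1)/(-84 + 244) = (-¼/1)/(-84 + 244) = -¼*1/160 = -1/640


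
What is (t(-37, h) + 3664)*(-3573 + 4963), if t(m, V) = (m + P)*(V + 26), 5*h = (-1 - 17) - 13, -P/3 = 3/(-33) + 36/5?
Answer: 17438384/5 ≈ 3.4877e+6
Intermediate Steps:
P = -1173/55 (P = -3*(3/(-33) + 36/5) = -3*(3*(-1/33) + 36*(⅕)) = -3*(-1/11 + 36/5) = -3*391/55 = -1173/55 ≈ -21.327)
h = -31/5 (h = ((-1 - 17) - 13)/5 = (-18 - 13)/5 = (⅕)*(-31) = -31/5 ≈ -6.2000)
t(m, V) = (26 + V)*(-1173/55 + m) (t(m, V) = (m - 1173/55)*(V + 26) = (-1173/55 + m)*(26 + V) = (26 + V)*(-1173/55 + m))
(t(-37, h) + 3664)*(-3573 + 4963) = ((-30498/55 + 26*(-37) - 1173/55*(-31/5) - 31/5*(-37)) + 3664)*(-3573 + 4963) = ((-30498/55 - 962 + 36363/275 + 1147/5) + 3664)*1390 = (-28872/25 + 3664)*1390 = (62728/25)*1390 = 17438384/5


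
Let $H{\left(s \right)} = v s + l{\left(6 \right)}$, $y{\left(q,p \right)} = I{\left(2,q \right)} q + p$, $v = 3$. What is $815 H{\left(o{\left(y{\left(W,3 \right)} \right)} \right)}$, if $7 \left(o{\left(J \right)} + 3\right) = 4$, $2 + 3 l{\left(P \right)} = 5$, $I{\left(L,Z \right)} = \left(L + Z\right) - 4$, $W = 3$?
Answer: $- \frac{35860}{7} \approx -5122.9$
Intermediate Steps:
$I{\left(L,Z \right)} = -4 + L + Z$
$l{\left(P \right)} = 1$ ($l{\left(P \right)} = - \frac{2}{3} + \frac{1}{3} \cdot 5 = - \frac{2}{3} + \frac{5}{3} = 1$)
$y{\left(q,p \right)} = p + q \left(-2 + q\right)$ ($y{\left(q,p \right)} = \left(-4 + 2 + q\right) q + p = \left(-2 + q\right) q + p = q \left(-2 + q\right) + p = p + q \left(-2 + q\right)$)
$o{\left(J \right)} = - \frac{17}{7}$ ($o{\left(J \right)} = -3 + \frac{1}{7} \cdot 4 = -3 + \frac{4}{7} = - \frac{17}{7}$)
$H{\left(s \right)} = 1 + 3 s$ ($H{\left(s \right)} = 3 s + 1 = 1 + 3 s$)
$815 H{\left(o{\left(y{\left(W,3 \right)} \right)} \right)} = 815 \left(1 + 3 \left(- \frac{17}{7}\right)\right) = 815 \left(1 - \frac{51}{7}\right) = 815 \left(- \frac{44}{7}\right) = - \frac{35860}{7}$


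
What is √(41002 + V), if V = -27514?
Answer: 4*√843 ≈ 116.14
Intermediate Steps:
√(41002 + V) = √(41002 - 27514) = √13488 = 4*√843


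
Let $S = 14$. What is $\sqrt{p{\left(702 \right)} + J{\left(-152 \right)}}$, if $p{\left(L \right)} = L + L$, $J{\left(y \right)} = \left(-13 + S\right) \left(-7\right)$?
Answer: $\sqrt{1397} \approx 37.376$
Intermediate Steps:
$J{\left(y \right)} = -7$ ($J{\left(y \right)} = \left(-13 + 14\right) \left(-7\right) = 1 \left(-7\right) = -7$)
$p{\left(L \right)} = 2 L$
$\sqrt{p{\left(702 \right)} + J{\left(-152 \right)}} = \sqrt{2 \cdot 702 - 7} = \sqrt{1404 - 7} = \sqrt{1397}$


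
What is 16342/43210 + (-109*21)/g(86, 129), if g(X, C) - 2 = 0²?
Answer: -49437503/43210 ≈ -1144.1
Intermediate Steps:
g(X, C) = 2 (g(X, C) = 2 + 0² = 2 + 0 = 2)
16342/43210 + (-109*21)/g(86, 129) = 16342/43210 - 109*21/2 = 16342*(1/43210) - 2289*½ = 8171/21605 - 2289/2 = -49437503/43210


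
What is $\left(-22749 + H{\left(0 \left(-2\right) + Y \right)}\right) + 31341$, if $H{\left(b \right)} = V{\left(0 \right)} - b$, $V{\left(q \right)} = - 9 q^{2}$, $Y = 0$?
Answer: $8592$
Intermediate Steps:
$H{\left(b \right)} = - b$ ($H{\left(b \right)} = - 9 \cdot 0^{2} - b = \left(-9\right) 0 - b = 0 - b = - b$)
$\left(-22749 + H{\left(0 \left(-2\right) + Y \right)}\right) + 31341 = \left(-22749 - \left(0 \left(-2\right) + 0\right)\right) + 31341 = \left(-22749 - \left(0 + 0\right)\right) + 31341 = \left(-22749 - 0\right) + 31341 = \left(-22749 + 0\right) + 31341 = -22749 + 31341 = 8592$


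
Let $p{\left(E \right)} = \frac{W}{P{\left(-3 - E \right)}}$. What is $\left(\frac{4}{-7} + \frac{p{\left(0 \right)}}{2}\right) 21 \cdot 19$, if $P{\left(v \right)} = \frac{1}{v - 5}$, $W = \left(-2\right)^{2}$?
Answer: $-6612$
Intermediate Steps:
$W = 4$
$P{\left(v \right)} = \frac{1}{-5 + v}$
$p{\left(E \right)} = -32 - 4 E$ ($p{\left(E \right)} = \frac{4}{\frac{1}{-5 - \left(3 + E\right)}} = \frac{4}{\frac{1}{-8 - E}} = 4 \left(-8 - E\right) = -32 - 4 E$)
$\left(\frac{4}{-7} + \frac{p{\left(0 \right)}}{2}\right) 21 \cdot 19 = \left(\frac{4}{-7} + \frac{-32 - 0}{2}\right) 21 \cdot 19 = \left(4 \left(- \frac{1}{7}\right) + \left(-32 + 0\right) \frac{1}{2}\right) 21 \cdot 19 = \left(- \frac{4}{7} - 16\right) 21 \cdot 19 = \left(- \frac{116}{7}\right) 21 \cdot 19 = \left(-348\right) 19 = -6612$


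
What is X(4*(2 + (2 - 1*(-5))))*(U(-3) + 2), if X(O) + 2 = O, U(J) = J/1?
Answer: -34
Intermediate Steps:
U(J) = J (U(J) = J*1 = J)
X(O) = -2 + O
X(4*(2 + (2 - 1*(-5))))*(U(-3) + 2) = (-2 + 4*(2 + (2 - 1*(-5))))*(-3 + 2) = (-2 + 4*(2 + (2 + 5)))*(-1) = (-2 + 4*(2 + 7))*(-1) = (-2 + 4*9)*(-1) = (-2 + 36)*(-1) = 34*(-1) = -34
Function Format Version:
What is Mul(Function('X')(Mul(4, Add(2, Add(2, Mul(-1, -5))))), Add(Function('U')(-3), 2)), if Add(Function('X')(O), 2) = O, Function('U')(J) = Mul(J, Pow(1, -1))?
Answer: -34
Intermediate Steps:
Function('U')(J) = J (Function('U')(J) = Mul(J, 1) = J)
Function('X')(O) = Add(-2, O)
Mul(Function('X')(Mul(4, Add(2, Add(2, Mul(-1, -5))))), Add(Function('U')(-3), 2)) = Mul(Add(-2, Mul(4, Add(2, Add(2, Mul(-1, -5))))), Add(-3, 2)) = Mul(Add(-2, Mul(4, Add(2, Add(2, 5)))), -1) = Mul(Add(-2, Mul(4, Add(2, 7))), -1) = Mul(Add(-2, Mul(4, 9)), -1) = Mul(Add(-2, 36), -1) = Mul(34, -1) = -34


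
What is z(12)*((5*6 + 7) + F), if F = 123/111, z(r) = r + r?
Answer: 33840/37 ≈ 914.59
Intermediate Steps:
z(r) = 2*r
F = 41/37 (F = 123*(1/111) = 41/37 ≈ 1.1081)
z(12)*((5*6 + 7) + F) = (2*12)*((5*6 + 7) + 41/37) = 24*((30 + 7) + 41/37) = 24*(37 + 41/37) = 24*(1410/37) = 33840/37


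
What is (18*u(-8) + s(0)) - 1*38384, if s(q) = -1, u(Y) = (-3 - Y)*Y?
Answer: -39105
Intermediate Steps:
u(Y) = Y*(-3 - Y)
(18*u(-8) + s(0)) - 1*38384 = (18*(-1*(-8)*(3 - 8)) - 1) - 1*38384 = (18*(-1*(-8)*(-5)) - 1) - 38384 = (18*(-40) - 1) - 38384 = (-720 - 1) - 38384 = -721 - 38384 = -39105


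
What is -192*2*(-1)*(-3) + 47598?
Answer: 46446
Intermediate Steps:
-192*2*(-1)*(-3) + 47598 = -(-384)*(-3) + 47598 = -192*6 + 47598 = -1152 + 47598 = 46446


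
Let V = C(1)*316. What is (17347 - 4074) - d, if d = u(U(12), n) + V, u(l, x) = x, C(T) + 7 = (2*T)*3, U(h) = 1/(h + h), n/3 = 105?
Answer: 13274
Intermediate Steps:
n = 315 (n = 3*105 = 315)
U(h) = 1/(2*h)
C(T) = -7 + 6*T (C(T) = -7 + (2*T)*3 = -7 + 6*T)
V = -316 (V = (-7 + 6*1)*316 = (-7 + 6)*316 = -1*316 = -316)
d = -1 (d = 315 - 316 = -1)
(17347 - 4074) - d = (17347 - 4074) - 1*(-1) = 13273 + 1 = 13274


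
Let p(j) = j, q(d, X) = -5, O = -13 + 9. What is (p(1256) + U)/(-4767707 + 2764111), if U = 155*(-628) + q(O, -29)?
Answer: 13727/286228 ≈ 0.047958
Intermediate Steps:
O = -4
U = -97345 (U = 155*(-628) - 5 = -97340 - 5 = -97345)
(p(1256) + U)/(-4767707 + 2764111) = (1256 - 97345)/(-4767707 + 2764111) = -96089/(-2003596) = -96089*(-1/2003596) = 13727/286228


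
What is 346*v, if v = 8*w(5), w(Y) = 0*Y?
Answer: 0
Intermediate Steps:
w(Y) = 0
v = 0 (v = 8*0 = 0)
346*v = 346*0 = 0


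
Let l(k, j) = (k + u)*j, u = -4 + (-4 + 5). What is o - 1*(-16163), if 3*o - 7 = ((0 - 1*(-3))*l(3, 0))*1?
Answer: 48496/3 ≈ 16165.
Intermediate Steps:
u = -3 (u = -4 + 1 = -3)
l(k, j) = j*(-3 + k) (l(k, j) = (k - 3)*j = (-3 + k)*j = j*(-3 + k))
o = 7/3 (o = 7/3 + (((0 - 1*(-3))*(0*(-3 + 3)))*1)/3 = 7/3 + (((0 + 3)*(0*0))*1)/3 = 7/3 + ((3*0)*1)/3 = 7/3 + (0*1)/3 = 7/3 + (⅓)*0 = 7/3 + 0 = 7/3 ≈ 2.3333)
o - 1*(-16163) = 7/3 - 1*(-16163) = 7/3 + 16163 = 48496/3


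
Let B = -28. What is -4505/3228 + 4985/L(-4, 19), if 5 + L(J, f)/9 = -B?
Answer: 5053015/222732 ≈ 22.687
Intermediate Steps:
L(J, f) = 207 (L(J, f) = -45 + 9*(-1*(-28)) = -45 + 9*28 = -45 + 252 = 207)
-4505/3228 + 4985/L(-4, 19) = -4505/3228 + 4985/207 = 5053015/222732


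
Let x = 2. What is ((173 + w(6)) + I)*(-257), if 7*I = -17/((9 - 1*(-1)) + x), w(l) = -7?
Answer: -3579239/84 ≈ -42610.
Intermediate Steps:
I = -17/84 (I = (-17/((9 - 1*(-1)) + 2))/7 = (-17/((9 + 1) + 2))/7 = (-17/(10 + 2))/7 = (-17/12)/7 = ((1/12)*(-17))/7 = (⅐)*(-17/12) = -17/84 ≈ -0.20238)
((173 + w(6)) + I)*(-257) = ((173 - 7) - 17/84)*(-257) = (166 - 17/84)*(-257) = (13927/84)*(-257) = -3579239/84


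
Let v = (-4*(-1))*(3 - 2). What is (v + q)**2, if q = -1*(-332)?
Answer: 112896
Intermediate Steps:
q = 332
v = 4 (v = 4*1 = 4)
(v + q)**2 = (4 + 332)**2 = 336**2 = 112896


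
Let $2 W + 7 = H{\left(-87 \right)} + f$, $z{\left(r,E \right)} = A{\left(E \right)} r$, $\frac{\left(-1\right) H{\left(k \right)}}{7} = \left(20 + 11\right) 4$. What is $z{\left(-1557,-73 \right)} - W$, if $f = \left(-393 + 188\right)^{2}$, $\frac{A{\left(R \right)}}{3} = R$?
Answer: $320408$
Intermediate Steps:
$A{\left(R \right)} = 3 R$
$H{\left(k \right)} = -868$ ($H{\left(k \right)} = - 7 \left(20 + 11\right) 4 = - 7 \cdot 31 \cdot 4 = \left(-7\right) 124 = -868$)
$z{\left(r,E \right)} = 3 E r$
$f = 42025$ ($f = \left(-205\right)^{2} = 42025$)
$W = 20575$ ($W = - \frac{7}{2} + \frac{-868 + 42025}{2} = - \frac{7}{2} + \frac{1}{2} \cdot 41157 = - \frac{7}{2} + \frac{41157}{2} = 20575$)
$z{\left(-1557,-73 \right)} - W = 3 \left(-73\right) \left(-1557\right) - 20575 = 340983 - 20575 = 320408$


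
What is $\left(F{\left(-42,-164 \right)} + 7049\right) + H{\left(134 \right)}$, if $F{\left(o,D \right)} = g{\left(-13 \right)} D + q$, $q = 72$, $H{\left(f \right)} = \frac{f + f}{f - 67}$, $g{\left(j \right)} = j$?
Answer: $9257$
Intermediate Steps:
$H{\left(f \right)} = \frac{2 f}{-67 + f}$
$F{\left(o,D \right)} = 72 - 13 D$ ($F{\left(o,D \right)} = - 13 D + 72 = 72 - 13 D$)
$\left(F{\left(-42,-164 \right)} + 7049\right) + H{\left(134 \right)} = \left(\left(72 - -2132\right) + 7049\right) + 2 \cdot 134 \frac{1}{-67 + 134} = \left(\left(72 + 2132\right) + 7049\right) + 2 \cdot 134 \cdot \frac{1}{67} = \left(2204 + 7049\right) + 2 \cdot 134 \cdot \frac{1}{67} = 9253 + 4 = 9257$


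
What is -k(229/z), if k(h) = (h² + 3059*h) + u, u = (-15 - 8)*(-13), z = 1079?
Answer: -1104011869/1164241 ≈ -948.27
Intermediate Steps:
u = 299 (u = -23*(-13) = 299)
k(h) = 299 + h² + 3059*h (k(h) = (h² + 3059*h) + 299 = 299 + h² + 3059*h)
-k(229/z) = -(299 + (229/1079)² + 3059*(229/1079)) = -(299 + 52441/1164241 + 700511/1079) = -1*1104011869/1164241 = -1104011869/1164241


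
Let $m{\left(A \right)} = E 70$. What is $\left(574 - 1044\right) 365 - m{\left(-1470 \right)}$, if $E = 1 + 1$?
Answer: $-171690$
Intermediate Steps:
$E = 2$
$m{\left(A \right)} = 140$ ($m{\left(A \right)} = 2 \cdot 70 = 140$)
$\left(574 - 1044\right) 365 - m{\left(-1470 \right)} = \left(574 - 1044\right) 365 - 140 = \left(-470\right) 365 - 140 = -171550 - 140 = -171690$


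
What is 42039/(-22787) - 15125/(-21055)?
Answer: -108095554/95956057 ≈ -1.1265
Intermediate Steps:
42039/(-22787) - 15125/(-21055) = 42039*(-1/22787) - 15125*(-1/21055) = -42039/22787 + 3025/4211 = -108095554/95956057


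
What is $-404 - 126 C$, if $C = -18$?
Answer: $1864$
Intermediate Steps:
$-404 - 126 C = -404 - -2268 = -404 + 2268 = 1864$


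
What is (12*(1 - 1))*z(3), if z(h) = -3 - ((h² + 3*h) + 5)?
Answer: 0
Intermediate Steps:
z(h) = -8 - h² - 3*h (z(h) = -3 - (5 + h² + 3*h) = -3 + (-5 - h² - 3*h) = -8 - h² - 3*h)
(12*(1 - 1))*z(3) = (12*(1 - 1))*(-8 - 1*3² - 3*3) = (12*0)*(-8 - 1*9 - 9) = 0*(-8 - 9 - 9) = 0*(-26) = 0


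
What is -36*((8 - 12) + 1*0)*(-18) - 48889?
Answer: -51481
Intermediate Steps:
-36*((8 - 12) + 1*0)*(-18) - 48889 = -36*(-4 + 0)*(-18) - 48889 = -36*(-4)*(-18) - 48889 = 144*(-18) - 48889 = -2592 - 48889 = -51481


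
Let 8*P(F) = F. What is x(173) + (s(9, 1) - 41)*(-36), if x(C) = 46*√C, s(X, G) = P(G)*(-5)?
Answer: 2997/2 + 46*√173 ≈ 2103.5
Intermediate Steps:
P(F) = F/8
s(X, G) = -5*G/8 (s(X, G) = (G/8)*(-5) = -5*G/8)
x(173) + (s(9, 1) - 41)*(-36) = 46*√173 + (-5/8*1 - 41)*(-36) = 46*√173 + (-5/8 - 41)*(-36) = 46*√173 - 333/8*(-36) = 46*√173 + 2997/2 = 2997/2 + 46*√173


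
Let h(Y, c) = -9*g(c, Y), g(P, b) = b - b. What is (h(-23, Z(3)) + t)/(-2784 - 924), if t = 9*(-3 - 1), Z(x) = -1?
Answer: 1/103 ≈ 0.0097087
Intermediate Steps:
g(P, b) = 0
t = -36 (t = 9*(-4) = -36)
h(Y, c) = 0 (h(Y, c) = -9*0 = 0)
(h(-23, Z(3)) + t)/(-2784 - 924) = (0 - 36)/(-2784 - 924) = -36/(-3708) = -36*(-1/3708) = 1/103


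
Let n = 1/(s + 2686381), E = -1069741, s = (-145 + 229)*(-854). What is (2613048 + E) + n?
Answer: 4035199931016/2614645 ≈ 1.5433e+6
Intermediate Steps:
s = -71736 (s = 84*(-854) = -71736)
n = 1/2614645 (n = 1/(-71736 + 2686381) = 1/2614645 ≈ 3.8246e-7)
(2613048 + E) + n = (2613048 - 1069741) + 1/2614645 = 1543307 + 1/2614645 = 4035199931016/2614645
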